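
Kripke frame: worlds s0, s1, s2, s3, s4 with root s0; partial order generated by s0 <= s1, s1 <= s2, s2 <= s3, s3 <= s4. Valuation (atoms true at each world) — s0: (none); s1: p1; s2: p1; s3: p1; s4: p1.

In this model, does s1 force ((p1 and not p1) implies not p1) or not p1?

Yes

s1 forces ((p1 and not p1) implies not p1) or not p1 via the disjunct (p1 and not p1) implies not p1.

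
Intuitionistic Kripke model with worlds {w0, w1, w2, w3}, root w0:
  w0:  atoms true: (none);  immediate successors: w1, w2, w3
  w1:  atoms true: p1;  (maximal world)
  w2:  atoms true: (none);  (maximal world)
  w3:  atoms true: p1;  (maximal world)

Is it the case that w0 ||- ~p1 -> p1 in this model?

w0 ||-/- ~p1 -> p1: at the accessible world w2, w2 ||- ~p1 but w2 ||-/- p1.
w2 lacks atom p1, so w2 ||-/- p1.

No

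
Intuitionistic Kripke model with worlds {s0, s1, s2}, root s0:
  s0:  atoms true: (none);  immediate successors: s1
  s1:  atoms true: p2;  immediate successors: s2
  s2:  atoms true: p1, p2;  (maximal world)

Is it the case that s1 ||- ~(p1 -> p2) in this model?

No

s1 ||-/- ~(p1 -> p2) since s1 is accessible from s1 and s1 ||- p1 -> p2.
s1 ||- p1 -> p2: every world accessible from s1 that forces p1 (namely s2) also forces p2.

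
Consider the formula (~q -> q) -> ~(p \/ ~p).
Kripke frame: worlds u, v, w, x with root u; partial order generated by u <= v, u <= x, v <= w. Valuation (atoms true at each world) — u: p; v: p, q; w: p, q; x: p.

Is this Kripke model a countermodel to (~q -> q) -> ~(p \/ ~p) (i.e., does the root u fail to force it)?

Yes

u ||-/- (~q -> q) -> ~(p \/ ~p): at the accessible world v, v ||- ~q -> q but v ||-/- ~(p \/ ~p).
v ||-/- ~(p \/ ~p) since v is accessible from v and v ||- p \/ ~p.
v ||- p \/ ~p via the disjunct p.
So the root u does not force (~q -> q) -> ~(p \/ ~p); the model is a countermodel.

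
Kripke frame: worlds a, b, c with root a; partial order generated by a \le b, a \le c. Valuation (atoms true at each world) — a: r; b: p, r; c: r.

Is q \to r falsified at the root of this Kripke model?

No

a \Vdash q \to r vacuously: no world accessible from a forces the antecedent q.
So the root a forces q \to r; the model is not a countermodel.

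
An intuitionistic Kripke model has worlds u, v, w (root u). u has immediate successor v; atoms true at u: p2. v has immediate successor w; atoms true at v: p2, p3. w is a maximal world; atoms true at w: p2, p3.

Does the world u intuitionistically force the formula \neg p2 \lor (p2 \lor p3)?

u \Vdash \neg p2 \lor (p2 \lor p3) via the disjunct p2 \lor p3.

Yes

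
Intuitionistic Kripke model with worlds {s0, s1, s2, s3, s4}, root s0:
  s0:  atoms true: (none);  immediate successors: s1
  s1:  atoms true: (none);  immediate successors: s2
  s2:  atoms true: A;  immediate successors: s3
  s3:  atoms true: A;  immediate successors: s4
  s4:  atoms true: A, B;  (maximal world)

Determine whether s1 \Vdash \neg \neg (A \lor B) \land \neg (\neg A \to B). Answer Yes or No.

No

s1 \nVdash \neg \neg (A \lor B) \land \neg (\neg A \to B) since s1 fails \neg (\neg A \to B).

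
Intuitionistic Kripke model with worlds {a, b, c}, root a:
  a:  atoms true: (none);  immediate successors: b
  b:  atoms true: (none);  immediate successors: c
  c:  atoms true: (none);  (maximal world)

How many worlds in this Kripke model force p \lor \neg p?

a: forces it.
b: forces it.
c: forces it.
Worlds forcing the formula: {a, b, c}.

3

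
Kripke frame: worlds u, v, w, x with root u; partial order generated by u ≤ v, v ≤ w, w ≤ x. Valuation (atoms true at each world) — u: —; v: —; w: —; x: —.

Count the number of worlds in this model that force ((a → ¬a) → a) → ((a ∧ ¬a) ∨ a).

u: forces it.
v: forces it.
w: forces it.
x: forces it.
Worlds forcing the formula: {u, v, w, x}.

4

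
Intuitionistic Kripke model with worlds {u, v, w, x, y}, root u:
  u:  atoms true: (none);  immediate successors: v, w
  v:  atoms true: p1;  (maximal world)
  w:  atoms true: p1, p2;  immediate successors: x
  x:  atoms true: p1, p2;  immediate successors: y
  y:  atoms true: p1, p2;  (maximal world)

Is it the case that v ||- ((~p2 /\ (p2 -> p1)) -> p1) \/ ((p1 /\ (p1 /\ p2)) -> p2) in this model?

Yes

v ||- ((~p2 /\ (p2 -> p1)) -> p1) \/ ((p1 /\ (p1 /\ p2)) -> p2) via the disjunct (~p2 /\ (p2 -> p1)) -> p1.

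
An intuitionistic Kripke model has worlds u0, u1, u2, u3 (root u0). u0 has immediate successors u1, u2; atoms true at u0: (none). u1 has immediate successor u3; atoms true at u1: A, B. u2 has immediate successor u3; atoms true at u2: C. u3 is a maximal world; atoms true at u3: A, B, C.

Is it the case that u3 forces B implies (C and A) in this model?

u3 forces B implies (C and A): every world accessible from u3 that forces B (namely u3) also forces C and A.

Yes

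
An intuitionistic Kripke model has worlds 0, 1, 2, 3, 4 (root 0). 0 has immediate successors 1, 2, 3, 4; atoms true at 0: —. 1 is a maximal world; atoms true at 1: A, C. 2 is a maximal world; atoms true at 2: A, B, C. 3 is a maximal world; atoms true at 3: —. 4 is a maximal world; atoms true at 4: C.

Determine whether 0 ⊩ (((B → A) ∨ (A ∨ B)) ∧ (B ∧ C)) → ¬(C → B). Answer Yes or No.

No

0 ⊮ (((B → A) ∨ (A ∨ B)) ∧ (B ∧ C)) → ¬(C → B): at the accessible world 2, 2 ⊩ ((B → A) ∨ (A ∨ B)) ∧ (B ∧ C) but 2 ⊮ ¬(C → B).
2 ⊮ ¬(C → B) since 2 is accessible from 2 and 2 ⊩ C → B.
2 ⊩ C → B: every world accessible from 2 that forces C (namely 2) also forces B.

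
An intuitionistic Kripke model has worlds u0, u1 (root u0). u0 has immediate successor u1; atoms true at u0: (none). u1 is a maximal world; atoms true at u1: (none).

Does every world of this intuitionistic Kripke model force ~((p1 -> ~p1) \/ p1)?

No

Not every world: u0 ||-/- ~((p1 -> ~p1) \/ p1).
u0 ||-/- ~((p1 -> ~p1) \/ p1) since u0 is accessible from u0 and u0 ||- (p1 -> ~p1) \/ p1.
u0 ||- (p1 -> ~p1) \/ p1 via the disjunct p1 -> ~p1.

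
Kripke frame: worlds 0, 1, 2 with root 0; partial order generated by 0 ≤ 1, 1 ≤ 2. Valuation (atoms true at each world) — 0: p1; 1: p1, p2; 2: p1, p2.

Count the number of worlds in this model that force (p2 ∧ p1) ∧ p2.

0: does not force it — 0 ⊮ (p2 ∧ p1) ∧ p2 since 0 fails p2 ∧ p1.
1: forces it.
2: forces it.
Worlds forcing the formula: {1, 2}.

2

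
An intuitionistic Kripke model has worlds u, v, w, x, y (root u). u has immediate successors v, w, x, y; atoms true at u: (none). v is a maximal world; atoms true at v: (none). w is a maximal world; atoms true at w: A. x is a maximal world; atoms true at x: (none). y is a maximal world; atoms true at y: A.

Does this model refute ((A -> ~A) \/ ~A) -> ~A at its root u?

No

u ||- ((A -> ~A) \/ ~A) -> ~A: every world accessible from u that forces (A -> ~A) \/ ~A (namely v, x) also forces ~A.
So the root u forces ((A -> ~A) \/ ~A) -> ~A; the model is not a countermodel.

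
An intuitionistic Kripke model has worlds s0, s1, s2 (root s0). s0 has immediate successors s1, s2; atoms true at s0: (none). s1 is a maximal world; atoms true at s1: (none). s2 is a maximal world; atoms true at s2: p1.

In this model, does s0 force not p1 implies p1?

s0 does not force not p1 implies p1: at the accessible world s1, s1 forces not p1 but s1 does not force p1.
s1 lacks atom p1, so s1 does not force p1.

No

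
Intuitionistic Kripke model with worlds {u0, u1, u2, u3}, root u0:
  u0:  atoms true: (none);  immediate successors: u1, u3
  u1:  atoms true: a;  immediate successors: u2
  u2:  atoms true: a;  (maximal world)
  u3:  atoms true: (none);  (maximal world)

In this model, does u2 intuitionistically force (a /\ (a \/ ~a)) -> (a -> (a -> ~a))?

u2 ||-/- (a /\ (a \/ ~a)) -> (a -> (a -> ~a)): already at u2 itself, u2 ||- a /\ (a \/ ~a) but u2 ||-/- a -> (a -> ~a).
u2 ||-/- a -> (a -> ~a): already at u2 itself, u2 ||- a but u2 ||-/- a -> ~a.
u2 ||-/- a -> ~a: already at u2 itself, u2 ||- a but u2 ||-/- ~a.
u2 ||-/- ~a since u2 is accessible from u2 and u2 ||- a.

No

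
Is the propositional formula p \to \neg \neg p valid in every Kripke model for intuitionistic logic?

Yes

This is double-negation introduction, which is intuitionistically derivable.
If a world forces p then every accessible world forces p (persistence), so none forces \neg p; hence \neg \neg p.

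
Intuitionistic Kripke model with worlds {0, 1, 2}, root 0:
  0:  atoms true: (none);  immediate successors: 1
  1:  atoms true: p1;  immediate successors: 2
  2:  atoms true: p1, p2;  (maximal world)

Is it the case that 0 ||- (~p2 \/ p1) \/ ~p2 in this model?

No

0 ||-/- (~p2 \/ p1) \/ ~p2: neither disjunct is forced at 0.
0 ||-/- ~p2 \/ p1: neither disjunct is forced at 0.
0 ||-/- ~p2 since 2 is accessible from 0 and 2 ||- p2.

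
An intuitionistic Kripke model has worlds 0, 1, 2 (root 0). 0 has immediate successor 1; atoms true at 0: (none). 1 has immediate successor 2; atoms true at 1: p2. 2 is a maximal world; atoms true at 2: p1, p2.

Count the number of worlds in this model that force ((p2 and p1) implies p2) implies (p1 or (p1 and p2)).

0: does not force it — 0 does not force ((p2 and p1) implies p2) implies (p1 or (p1 and p2)): already at 0 itself, 0 forces (p2 and p1) implies p2 but 0 does not force p1 or (p1 and p2).
1: does not force it — 1 does not force ((p2 and p1) implies p2) implies (p1 or (p1 and p2)): already at 1 itself, 1 forces (p2 and p1) implies p2 but 1 does not force p1 or (p1 and p2).
2: forces it.
Worlds forcing the formula: {2}.

1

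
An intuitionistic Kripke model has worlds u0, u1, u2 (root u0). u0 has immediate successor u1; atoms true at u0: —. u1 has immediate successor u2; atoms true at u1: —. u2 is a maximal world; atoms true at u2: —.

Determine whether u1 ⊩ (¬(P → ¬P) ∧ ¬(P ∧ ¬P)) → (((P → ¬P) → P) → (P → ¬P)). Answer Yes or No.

u1 ⊩ (¬(P → ¬P) ∧ ¬(P ∧ ¬P)) → (((P → ¬P) → P) → (P → ¬P)) vacuously: no world accessible from u1 forces the antecedent ¬(P → ¬P) ∧ ¬(P ∧ ¬P).

Yes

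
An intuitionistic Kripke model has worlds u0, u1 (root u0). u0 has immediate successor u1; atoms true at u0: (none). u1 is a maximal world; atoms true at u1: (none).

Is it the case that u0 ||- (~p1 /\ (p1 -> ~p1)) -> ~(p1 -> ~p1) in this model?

u0 ||-/- (~p1 /\ (p1 -> ~p1)) -> ~(p1 -> ~p1): already at u0 itself, u0 ||- ~p1 /\ (p1 -> ~p1) but u0 ||-/- ~(p1 -> ~p1).
u0 ||-/- ~(p1 -> ~p1) since u0 is accessible from u0 and u0 ||- p1 -> ~p1.
u0 ||- p1 -> ~p1 vacuously: no world accessible from u0 forces the antecedent p1.

No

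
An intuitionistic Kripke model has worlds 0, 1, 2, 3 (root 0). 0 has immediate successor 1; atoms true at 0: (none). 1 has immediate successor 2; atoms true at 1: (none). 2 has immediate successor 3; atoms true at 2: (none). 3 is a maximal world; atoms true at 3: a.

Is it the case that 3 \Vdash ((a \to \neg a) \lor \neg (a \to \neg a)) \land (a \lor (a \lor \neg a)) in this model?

Yes

3 \Vdash ((a \to \neg a) \lor \neg (a \to \neg a)) \land (a \lor (a \lor \neg a)) since 3 forces both conjuncts.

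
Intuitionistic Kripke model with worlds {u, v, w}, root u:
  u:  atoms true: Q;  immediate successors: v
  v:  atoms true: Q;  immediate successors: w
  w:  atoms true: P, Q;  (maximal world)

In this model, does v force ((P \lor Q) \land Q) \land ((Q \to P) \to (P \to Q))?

v \Vdash ((P \lor Q) \land Q) \land ((Q \to P) \to (P \to Q)) since v forces both conjuncts.

Yes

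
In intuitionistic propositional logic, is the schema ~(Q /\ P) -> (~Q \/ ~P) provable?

No

This is the constructively invalid direction of De Morgan's law for conjunction, which is not intuitionistically valid.
A Kripke countermodel: worlds a, b, c; order generated by a <= b, a <= c; atoms true at each world — a:{}; b:{Q}; c:{P}.
a ||-/- ~(Q /\ P) -> (~Q \/ ~P): already at a itself, a ||- ~(Q /\ P) but a ||-/- ~Q \/ ~P.
a ||-/- ~Q \/ ~P: neither disjunct is forced at a.
a ||-/- ~Q since b is accessible from a and b ||- Q.
So the root a does not force the formula.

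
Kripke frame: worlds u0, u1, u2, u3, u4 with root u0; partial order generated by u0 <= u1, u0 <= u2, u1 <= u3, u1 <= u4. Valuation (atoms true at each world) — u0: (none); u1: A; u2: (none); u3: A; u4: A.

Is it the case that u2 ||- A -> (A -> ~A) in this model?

u2 ||- A -> (A -> ~A) vacuously: no world accessible from u2 forces the antecedent A.

Yes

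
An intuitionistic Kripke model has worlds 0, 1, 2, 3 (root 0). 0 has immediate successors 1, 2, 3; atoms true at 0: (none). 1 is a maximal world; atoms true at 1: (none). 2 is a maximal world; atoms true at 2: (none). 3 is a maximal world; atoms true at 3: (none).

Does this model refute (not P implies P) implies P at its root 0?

0 forces (not P implies P) implies P vacuously: no world accessible from 0 forces the antecedent not P implies P.
So the root 0 forces (not P implies P) implies P; the model is not a countermodel.

No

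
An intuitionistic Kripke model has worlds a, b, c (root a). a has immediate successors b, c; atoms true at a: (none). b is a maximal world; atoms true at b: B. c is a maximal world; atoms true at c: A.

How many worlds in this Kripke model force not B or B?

a: does not force it — a does not force not B or B: neither disjunct is forced at a.
b: forces it.
c: forces it.
Worlds forcing the formula: {b, c}.

2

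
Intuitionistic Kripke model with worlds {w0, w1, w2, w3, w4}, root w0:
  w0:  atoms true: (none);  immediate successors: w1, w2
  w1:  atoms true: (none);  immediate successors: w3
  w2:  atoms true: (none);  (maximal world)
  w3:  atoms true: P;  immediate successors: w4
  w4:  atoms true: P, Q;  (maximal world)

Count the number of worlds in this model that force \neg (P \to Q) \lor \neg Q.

1

w0: does not force it — w0 \nVdash \neg (P \to Q) \lor \neg Q: neither disjunct is forced at w0.
w1: does not force it — w1 \nVdash \neg (P \to Q) \lor \neg Q: neither disjunct is forced at w1.
w2: forces it.
w3: does not force it — w3 \nVdash \neg (P \to Q) \lor \neg Q: neither disjunct is forced at w3.
w4: does not force it.
Worlds forcing the formula: {w2}.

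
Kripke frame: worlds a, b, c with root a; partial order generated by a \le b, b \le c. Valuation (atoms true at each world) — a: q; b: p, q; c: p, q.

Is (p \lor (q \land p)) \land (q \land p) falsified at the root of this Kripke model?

Yes

a \nVdash (p \lor (q \land p)) \land (q \land p) since a fails p \lor (q \land p).
So the root a does not force (p \lor (q \land p)) \land (q \land p); the model is a countermodel.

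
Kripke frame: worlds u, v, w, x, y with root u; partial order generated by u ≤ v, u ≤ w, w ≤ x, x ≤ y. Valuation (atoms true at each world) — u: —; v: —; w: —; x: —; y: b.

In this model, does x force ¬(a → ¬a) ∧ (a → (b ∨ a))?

No

x ⊮ ¬(a → ¬a) ∧ (a → (b ∨ a)) since x fails ¬(a → ¬a).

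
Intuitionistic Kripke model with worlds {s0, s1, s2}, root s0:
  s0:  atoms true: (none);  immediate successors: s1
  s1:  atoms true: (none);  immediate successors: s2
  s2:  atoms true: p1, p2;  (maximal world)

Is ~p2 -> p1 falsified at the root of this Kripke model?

No

s0 ||- ~p2 -> p1 vacuously: no world accessible from s0 forces the antecedent ~p2.
So the root s0 forces ~p2 -> p1; the model is not a countermodel.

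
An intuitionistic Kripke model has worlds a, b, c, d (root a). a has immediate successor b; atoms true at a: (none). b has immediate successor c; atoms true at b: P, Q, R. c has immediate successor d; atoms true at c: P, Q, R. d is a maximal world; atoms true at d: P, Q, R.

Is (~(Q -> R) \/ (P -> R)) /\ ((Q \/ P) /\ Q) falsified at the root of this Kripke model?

Yes

a ||-/- (~(Q -> R) \/ (P -> R)) /\ ((Q \/ P) /\ Q) since a fails (Q \/ P) /\ Q.
So the root a does not force (~(Q -> R) \/ (P -> R)) /\ ((Q \/ P) /\ Q); the model is a countermodel.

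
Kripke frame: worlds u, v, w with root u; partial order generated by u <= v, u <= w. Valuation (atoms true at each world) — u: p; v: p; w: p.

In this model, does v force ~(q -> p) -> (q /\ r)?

Yes

v ||- ~(q -> p) -> (q /\ r) vacuously: no world accessible from v forces the antecedent ~(q -> p).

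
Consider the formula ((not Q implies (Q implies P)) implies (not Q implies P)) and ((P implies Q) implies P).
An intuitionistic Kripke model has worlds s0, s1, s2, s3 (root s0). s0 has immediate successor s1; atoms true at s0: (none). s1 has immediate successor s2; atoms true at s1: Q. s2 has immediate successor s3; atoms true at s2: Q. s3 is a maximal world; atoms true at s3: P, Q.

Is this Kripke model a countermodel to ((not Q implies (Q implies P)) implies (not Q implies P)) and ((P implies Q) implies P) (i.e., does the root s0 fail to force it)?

s0 does not force ((not Q implies (Q implies P)) implies (not Q implies P)) and ((P implies Q) implies P) since s0 fails (P implies Q) implies P.
So the root s0 does not force ((not Q implies (Q implies P)) implies (not Q implies P)) and ((P implies Q) implies P); the model is a countermodel.

Yes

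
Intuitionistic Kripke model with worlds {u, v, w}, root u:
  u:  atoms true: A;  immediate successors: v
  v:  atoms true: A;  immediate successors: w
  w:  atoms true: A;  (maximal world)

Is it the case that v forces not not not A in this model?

v does not force not not not A since v is accessible from v and v forces not not A.
v forces not not A: no world accessible from v forces not A.

No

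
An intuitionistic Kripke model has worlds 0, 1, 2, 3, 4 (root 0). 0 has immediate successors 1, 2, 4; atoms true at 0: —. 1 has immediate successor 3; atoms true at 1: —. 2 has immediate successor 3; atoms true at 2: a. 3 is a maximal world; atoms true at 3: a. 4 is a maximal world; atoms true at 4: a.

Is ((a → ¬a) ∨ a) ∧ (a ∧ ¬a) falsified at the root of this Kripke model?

0 ⊮ ((a → ¬a) ∨ a) ∧ (a ∧ ¬a) since 0 fails (a → ¬a) ∨ a.
So the root 0 does not force ((a → ¬a) ∨ a) ∧ (a ∧ ¬a); the model is a countermodel.

Yes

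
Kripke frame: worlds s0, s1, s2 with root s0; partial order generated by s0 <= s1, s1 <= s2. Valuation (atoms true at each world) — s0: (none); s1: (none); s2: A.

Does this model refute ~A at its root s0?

Yes

s0 ||-/- ~A since s2 is accessible from s0 and s2 ||- A.
So the root s0 does not force ~A; the model is a countermodel.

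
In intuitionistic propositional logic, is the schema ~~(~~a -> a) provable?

Yes

This is the double negation of double-negation elimination, which is intuitionistically derivable.
By Glivenko's theorem the double negation of any classical propositional tautology is intuitionistically provable; ~~a -> a is classically a tautology.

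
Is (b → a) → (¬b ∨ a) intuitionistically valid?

No

This is the material-implication-as-disjunction principle, which is not intuitionistically valid.
A Kripke countermodel: worlds u, v; order generated by u ≤ v; atoms true at each world — u:{}; v:{a,b}.
u ⊮ (b → a) → (¬b ∨ a): already at u itself, u ⊩ b → a but u ⊮ ¬b ∨ a.
u ⊮ ¬b ∨ a: neither disjunct is forced at u.
u ⊮ ¬b since v is accessible from u and v ⊩ b.
So the root u does not force the formula.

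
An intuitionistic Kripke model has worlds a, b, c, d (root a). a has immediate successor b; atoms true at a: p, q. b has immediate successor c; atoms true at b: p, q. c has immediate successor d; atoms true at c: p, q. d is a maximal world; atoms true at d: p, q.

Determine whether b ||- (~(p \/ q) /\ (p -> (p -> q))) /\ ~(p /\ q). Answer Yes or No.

No

b ||-/- (~(p \/ q) /\ (p -> (p -> q))) /\ ~(p /\ q) since b fails ~(p \/ q) /\ (p -> (p -> q)).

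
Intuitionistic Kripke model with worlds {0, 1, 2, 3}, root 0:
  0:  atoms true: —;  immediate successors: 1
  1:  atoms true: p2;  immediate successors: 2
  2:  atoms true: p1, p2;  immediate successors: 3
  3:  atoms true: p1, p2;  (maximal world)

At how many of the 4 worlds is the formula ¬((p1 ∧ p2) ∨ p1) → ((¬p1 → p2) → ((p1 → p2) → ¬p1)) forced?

0: forces it.
1: forces it.
2: forces it.
3: forces it.
Worlds forcing the formula: {0, 1, 2, 3}.

4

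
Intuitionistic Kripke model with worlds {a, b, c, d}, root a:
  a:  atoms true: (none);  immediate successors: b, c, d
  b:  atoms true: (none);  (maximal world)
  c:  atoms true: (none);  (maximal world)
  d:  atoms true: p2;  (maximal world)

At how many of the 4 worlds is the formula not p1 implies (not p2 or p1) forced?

a: does not force it — a does not force not p1 implies (not p2 or p1): already at a itself, a forces not p1 but a does not force not p2 or p1.
b: forces it.
c: forces it.
d: does not force it — d does not force not p1 implies (not p2 or p1): already at d itself, d forces not p1 but d does not force not p2 or p1.
Worlds forcing the formula: {b, c}.

2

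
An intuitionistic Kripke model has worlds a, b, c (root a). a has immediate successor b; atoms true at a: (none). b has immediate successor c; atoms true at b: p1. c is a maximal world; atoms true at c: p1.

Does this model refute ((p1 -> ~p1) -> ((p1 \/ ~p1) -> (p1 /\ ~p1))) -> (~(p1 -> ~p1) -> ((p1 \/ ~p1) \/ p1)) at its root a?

a ||-/- ((p1 -> ~p1) -> ((p1 \/ ~p1) -> (p1 /\ ~p1))) -> (~(p1 -> ~p1) -> ((p1 \/ ~p1) \/ p1)): already at a itself, a ||- (p1 -> ~p1) -> ((p1 \/ ~p1) -> (p1 /\ ~p1)) but a ||-/- ~(p1 -> ~p1) -> ((p1 \/ ~p1) \/ p1).
a ||-/- ~(p1 -> ~p1) -> ((p1 \/ ~p1) \/ p1): already at a itself, a ||- ~(p1 -> ~p1) but a ||-/- (p1 \/ ~p1) \/ p1.
a ||-/- (p1 \/ ~p1) \/ p1: neither disjunct is forced at a.
a ||-/- p1 \/ ~p1: neither disjunct is forced at a.
a lacks atom p1, so a ||-/- p1.
So the root a does not force ((p1 -> ~p1) -> ((p1 \/ ~p1) -> (p1 /\ ~p1))) -> (~(p1 -> ~p1) -> ((p1 \/ ~p1) \/ p1)); the model is a countermodel.

Yes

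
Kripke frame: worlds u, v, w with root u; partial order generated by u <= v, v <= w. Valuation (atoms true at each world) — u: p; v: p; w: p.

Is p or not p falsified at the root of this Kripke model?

No

u forces p or not p via the disjunct p.
So the root u forces p or not p; the model is not a countermodel.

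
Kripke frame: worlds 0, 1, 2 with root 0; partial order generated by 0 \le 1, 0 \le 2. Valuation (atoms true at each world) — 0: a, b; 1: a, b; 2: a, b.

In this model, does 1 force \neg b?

1 \nVdash \neg b since 1 is accessible from 1 and 1 \Vdash b.

No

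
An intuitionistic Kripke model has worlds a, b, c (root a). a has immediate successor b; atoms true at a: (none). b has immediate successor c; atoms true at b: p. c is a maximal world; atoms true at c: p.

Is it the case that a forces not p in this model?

a does not force not p since b is accessible from a and b forces p.

No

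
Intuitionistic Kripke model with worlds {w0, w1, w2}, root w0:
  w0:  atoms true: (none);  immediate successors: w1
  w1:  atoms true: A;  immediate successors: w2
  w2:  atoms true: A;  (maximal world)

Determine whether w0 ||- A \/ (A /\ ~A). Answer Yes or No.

w0 ||-/- A \/ (A /\ ~A): neither disjunct is forced at w0.
w0 lacks atom A, so w0 ||-/- A.

No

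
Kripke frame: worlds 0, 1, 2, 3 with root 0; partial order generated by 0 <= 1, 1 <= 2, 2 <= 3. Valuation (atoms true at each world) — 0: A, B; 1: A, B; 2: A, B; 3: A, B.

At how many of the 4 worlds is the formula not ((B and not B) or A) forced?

0: does not force it — 0 does not force not ((B and not B) or A) since 0 is accessible from 0 and 0 forces (B and not B) or A.
1: does not force it.
2: does not force it.
3: does not force it.
Worlds forcing the formula: { }.

0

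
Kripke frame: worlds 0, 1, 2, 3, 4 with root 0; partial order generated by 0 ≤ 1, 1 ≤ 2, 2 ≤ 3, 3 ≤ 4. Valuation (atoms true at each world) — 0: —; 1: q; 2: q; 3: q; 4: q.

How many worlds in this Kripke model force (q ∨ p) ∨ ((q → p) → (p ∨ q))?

5

0: forces it.
1: forces it.
2: forces it.
3: forces it.
4: forces it.
Worlds forcing the formula: {0, 1, 2, 3, 4}.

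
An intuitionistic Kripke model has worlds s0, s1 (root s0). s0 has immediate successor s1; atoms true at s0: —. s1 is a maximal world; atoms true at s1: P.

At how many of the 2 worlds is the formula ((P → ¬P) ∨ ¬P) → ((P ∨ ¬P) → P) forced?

2

s0: forces it.
s1: forces it.
Worlds forcing the formula: {s0, s1}.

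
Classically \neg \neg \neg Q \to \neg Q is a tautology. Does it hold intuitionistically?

This is triple-negation reduction, which is intuitionistically derivable.
Assume \neg \neg \neg Q and suppose Q. Then \neg \neg Q (double-negation introduction), contradicting \neg \neg \neg Q. So \neg Q.

Yes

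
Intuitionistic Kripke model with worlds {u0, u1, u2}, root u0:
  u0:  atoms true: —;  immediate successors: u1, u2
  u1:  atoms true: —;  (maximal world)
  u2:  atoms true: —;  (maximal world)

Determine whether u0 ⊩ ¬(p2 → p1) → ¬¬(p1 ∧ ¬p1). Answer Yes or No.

Yes

u0 ⊩ ¬(p2 → p1) → ¬¬(p1 ∧ ¬p1) vacuously: no world accessible from u0 forces the antecedent ¬(p2 → p1).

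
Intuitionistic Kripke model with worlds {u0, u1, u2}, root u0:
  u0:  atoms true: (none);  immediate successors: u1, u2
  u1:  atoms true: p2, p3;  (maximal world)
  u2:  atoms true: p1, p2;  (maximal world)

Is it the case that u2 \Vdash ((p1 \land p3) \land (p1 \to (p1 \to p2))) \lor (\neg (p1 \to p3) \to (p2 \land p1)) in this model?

u2 \Vdash ((p1 \land p3) \land (p1 \to (p1 \to p2))) \lor (\neg (p1 \to p3) \to (p2 \land p1)) via the disjunct \neg (p1 \to p3) \to (p2 \land p1).

Yes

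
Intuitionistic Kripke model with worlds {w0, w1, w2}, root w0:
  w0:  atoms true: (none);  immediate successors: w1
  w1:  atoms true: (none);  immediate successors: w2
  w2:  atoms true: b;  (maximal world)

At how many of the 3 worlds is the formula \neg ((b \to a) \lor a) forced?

3

w0: forces it.
w1: forces it.
w2: forces it.
Worlds forcing the formula: {w0, w1, w2}.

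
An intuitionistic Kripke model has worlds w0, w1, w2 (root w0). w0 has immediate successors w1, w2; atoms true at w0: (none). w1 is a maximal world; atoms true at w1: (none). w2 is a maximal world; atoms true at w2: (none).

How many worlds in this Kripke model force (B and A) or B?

0

w0: does not force it — w0 does not force (B and A) or B: neither disjunct is forced at w0.
w1: does not force it — w1 does not force (B and A) or B: neither disjunct is forced at w1.
w2: does not force it.
Worlds forcing the formula: { }.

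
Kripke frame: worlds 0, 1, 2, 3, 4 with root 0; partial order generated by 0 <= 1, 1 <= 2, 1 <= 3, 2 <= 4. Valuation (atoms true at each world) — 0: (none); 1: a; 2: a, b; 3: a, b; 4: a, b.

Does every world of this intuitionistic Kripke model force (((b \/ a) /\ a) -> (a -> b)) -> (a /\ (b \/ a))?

0 ||- (((b \/ a) /\ a) -> (a -> b)) -> (a /\ (b \/ a)): every world accessible from 0 that forces ((b \/ a) /\ a) -> (a -> b) (namely 2, 3, 4) also forces a /\ (b \/ a).
Since the root 0 forces (((b \/ a) /\ a) -> (a -> b)) -> (a /\ (b \/ a)) and forcing is persistent (monotone upward), every world forces it.

Yes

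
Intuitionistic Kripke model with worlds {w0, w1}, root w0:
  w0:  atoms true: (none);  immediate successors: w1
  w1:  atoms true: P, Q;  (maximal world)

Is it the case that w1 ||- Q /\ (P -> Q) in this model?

Yes

w1 ||- Q /\ (P -> Q) since w1 forces both conjuncts.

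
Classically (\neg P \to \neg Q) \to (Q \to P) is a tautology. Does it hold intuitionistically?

This is the converse of contraposition, which is not intuitionistically valid.
A Kripke countermodel: worlds u, v; order generated by u \le v; atoms true at each world — u:{Q}; v:{P,Q}.
u \nVdash (\neg P \to \neg Q) \to (Q \to P): already at u itself, u \Vdash \neg P \to \neg Q but u \nVdash Q \to P.
u \nVdash Q \to P: already at u itself, u \Vdash Q but u \nVdash P.
u lacks atom P, so u \nVdash P.
So the root u does not force the formula.

No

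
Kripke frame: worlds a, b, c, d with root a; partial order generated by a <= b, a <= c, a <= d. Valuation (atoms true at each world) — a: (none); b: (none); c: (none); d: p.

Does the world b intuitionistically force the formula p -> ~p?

b ||- p -> ~p vacuously: no world accessible from b forces the antecedent p.

Yes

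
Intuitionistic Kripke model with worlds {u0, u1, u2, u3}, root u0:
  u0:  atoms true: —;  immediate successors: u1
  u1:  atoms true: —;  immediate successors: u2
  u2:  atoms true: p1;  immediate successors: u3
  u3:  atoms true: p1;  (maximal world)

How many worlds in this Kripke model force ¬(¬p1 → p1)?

u0: does not force it — u0 ⊮ ¬(¬p1 → p1) since u0 is accessible from u0 and u0 ⊩ ¬p1 → p1.
u1: does not force it — u1 ⊮ ¬(¬p1 → p1) since u1 is accessible from u1 and u1 ⊩ ¬p1 → p1.
u2: does not force it.
u3: does not force it.
Worlds forcing the formula: { }.

0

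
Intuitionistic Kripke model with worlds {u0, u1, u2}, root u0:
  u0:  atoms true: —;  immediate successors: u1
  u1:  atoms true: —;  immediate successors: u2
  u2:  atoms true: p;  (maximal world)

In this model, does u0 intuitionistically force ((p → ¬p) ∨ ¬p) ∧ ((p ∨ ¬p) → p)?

No

u0 ⊮ ((p → ¬p) ∨ ¬p) ∧ ((p ∨ ¬p) → p) since u0 fails (p → ¬p) ∨ ¬p.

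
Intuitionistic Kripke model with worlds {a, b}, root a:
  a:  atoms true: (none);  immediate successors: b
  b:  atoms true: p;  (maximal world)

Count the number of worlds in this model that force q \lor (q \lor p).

a: does not force it — a \nVdash q \lor (q \lor p): neither disjunct is forced at a.
b: forces it.
Worlds forcing the formula: {b}.

1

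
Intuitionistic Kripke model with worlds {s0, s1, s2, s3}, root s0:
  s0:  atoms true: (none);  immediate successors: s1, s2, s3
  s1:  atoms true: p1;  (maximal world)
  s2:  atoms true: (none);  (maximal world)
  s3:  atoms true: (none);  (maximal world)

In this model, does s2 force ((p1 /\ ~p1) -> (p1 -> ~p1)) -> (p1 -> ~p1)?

Yes

s2 ||- ((p1 /\ ~p1) -> (p1 -> ~p1)) -> (p1 -> ~p1): every world accessible from s2 that forces (p1 /\ ~p1) -> (p1 -> ~p1) (namely s2) also forces p1 -> ~p1.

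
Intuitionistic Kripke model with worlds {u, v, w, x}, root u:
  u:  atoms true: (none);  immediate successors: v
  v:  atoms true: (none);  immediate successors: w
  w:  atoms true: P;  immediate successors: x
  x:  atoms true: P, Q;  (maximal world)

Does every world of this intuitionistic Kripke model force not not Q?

u forces not not Q: no world accessible from u forces not Q.
Since the root u forces not not Q and forcing is persistent (monotone upward), every world forces it.

Yes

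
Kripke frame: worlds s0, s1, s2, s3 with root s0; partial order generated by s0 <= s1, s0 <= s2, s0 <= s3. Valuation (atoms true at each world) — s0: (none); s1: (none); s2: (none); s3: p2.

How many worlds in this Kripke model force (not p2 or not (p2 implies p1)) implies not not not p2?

s0: does not force it — s0 does not force (not p2 or not (p2 implies p1)) implies not not not p2: at the accessible world s3, s3 forces not p2 or not (p2 implies p1) but s3 does not force not not not p2.
s1: forces it.
s2: forces it.
s3: does not force it.
Worlds forcing the formula: {s1, s2}.

2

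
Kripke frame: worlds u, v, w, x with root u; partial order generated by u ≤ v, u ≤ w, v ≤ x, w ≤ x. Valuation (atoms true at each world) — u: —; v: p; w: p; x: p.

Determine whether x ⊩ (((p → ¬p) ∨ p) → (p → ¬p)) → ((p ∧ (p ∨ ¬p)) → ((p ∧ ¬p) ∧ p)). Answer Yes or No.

Yes

x ⊩ (((p → ¬p) ∨ p) → (p → ¬p)) → ((p ∧ (p ∨ ¬p)) → ((p ∧ ¬p) ∧ p)) vacuously: no world accessible from x forces the antecedent ((p → ¬p) ∨ p) → (p → ¬p).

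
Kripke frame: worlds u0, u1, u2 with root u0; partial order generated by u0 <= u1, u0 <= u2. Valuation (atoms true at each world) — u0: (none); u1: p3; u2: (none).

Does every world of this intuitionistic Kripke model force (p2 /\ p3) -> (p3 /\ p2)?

u0 ||- (p2 /\ p3) -> (p3 /\ p2) vacuously: no world accessible from u0 forces the antecedent p2 /\ p3.
Since the root u0 forces (p2 /\ p3) -> (p3 /\ p2) and forcing is persistent (monotone upward), every world forces it.

Yes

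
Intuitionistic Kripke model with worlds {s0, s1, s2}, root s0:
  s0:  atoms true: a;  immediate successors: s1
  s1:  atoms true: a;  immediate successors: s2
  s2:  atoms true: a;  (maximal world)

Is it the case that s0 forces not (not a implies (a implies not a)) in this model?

No

s0 does not force not (not a implies (a implies not a)) since s0 is accessible from s0 and s0 forces not a implies (a implies not a).
s0 forces not a implies (a implies not a) vacuously: no world accessible from s0 forces the antecedent not a.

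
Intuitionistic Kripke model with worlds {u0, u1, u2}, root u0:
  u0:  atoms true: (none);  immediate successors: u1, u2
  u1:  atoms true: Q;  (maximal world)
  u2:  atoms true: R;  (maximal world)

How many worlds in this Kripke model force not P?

u0: forces it.
u1: forces it.
u2: forces it.
Worlds forcing the formula: {u0, u1, u2}.

3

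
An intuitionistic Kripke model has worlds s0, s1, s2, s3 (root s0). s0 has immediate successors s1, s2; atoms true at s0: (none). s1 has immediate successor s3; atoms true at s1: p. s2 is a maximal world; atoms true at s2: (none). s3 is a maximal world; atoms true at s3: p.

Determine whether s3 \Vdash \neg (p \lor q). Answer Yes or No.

No

s3 \nVdash \neg (p \lor q) since s3 is accessible from s3 and s3 \Vdash p \lor q.
s3 \Vdash p \lor q via the disjunct p.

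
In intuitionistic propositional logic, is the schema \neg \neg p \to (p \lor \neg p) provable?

No

This is a variant of double-negation elimination (deriving excluded middle from double negation), which is not intuitionistically valid.
A Kripke countermodel: worlds s0, s1; order generated by s0 \le s1; atoms true at each world — s0:{}; s1:{p}.
s0 \nVdash \neg \neg p \to (p \lor \neg p): already at s0 itself, s0 \Vdash \neg \neg p but s0 \nVdash p \lor \neg p.
s0 \nVdash p \lor \neg p: neither disjunct is forced at s0.
s0 lacks atom p, so s0 \nVdash p.
So the root s0 does not force the formula.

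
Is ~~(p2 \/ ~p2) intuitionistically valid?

This is the double negation of excluded middle, which is intuitionistically derivable.
Assuming ~(p2 \/ ~p2): from p2 we'd get p2 \/ ~p2, so ~p2; but then p2 \/ ~p2 again — contradiction. Hence ~~(p2 \/ ~p2).

Yes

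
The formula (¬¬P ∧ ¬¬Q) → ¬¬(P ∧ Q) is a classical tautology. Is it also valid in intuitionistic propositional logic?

Yes

This is the distribution of double negation over conjunction, which is intuitionistically derivable.
Assume ¬¬P, ¬¬Q, and ¬(P ∧ Q). From P we'd get ¬Q (since P ∧ Q is refuted), contradicting ¬¬Q; so ¬P, contradicting ¬¬P.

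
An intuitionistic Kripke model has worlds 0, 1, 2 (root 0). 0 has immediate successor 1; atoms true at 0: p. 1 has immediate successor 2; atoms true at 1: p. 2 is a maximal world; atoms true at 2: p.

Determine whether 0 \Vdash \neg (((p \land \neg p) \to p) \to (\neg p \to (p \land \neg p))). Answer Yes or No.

0 \nVdash \neg (((p \land \neg p) \to p) \to (\neg p \to (p \land \neg p))) since 0 is accessible from 0 and 0 \Vdash ((p \land \neg p) \to p) \to (\neg p \to (p \land \neg p)).
0 \Vdash ((p \land \neg p) \to p) \to (\neg p \to (p \land \neg p)): every world accessible from 0 that forces (p \land \neg p) \to p (namely 0, 1, 2) also forces \neg p \to (p \land \neg p).

No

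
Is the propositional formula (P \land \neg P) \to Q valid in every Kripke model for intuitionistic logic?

This is an instance of ex falso quodlibet, which is intuitionistically derivable.
No world can force both P and \neg P, so the antecedent P \land \neg P is never forced and the implication holds vacuously at every world.

Yes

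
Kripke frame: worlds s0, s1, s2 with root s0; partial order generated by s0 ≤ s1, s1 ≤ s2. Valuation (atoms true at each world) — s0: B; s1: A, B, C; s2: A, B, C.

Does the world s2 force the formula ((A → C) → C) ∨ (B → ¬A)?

s2 ⊩ ((A → C) → C) ∨ (B → ¬A) via the disjunct (A → C) → C.

Yes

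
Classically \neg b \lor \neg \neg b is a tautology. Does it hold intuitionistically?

This is the weak law of excluded middle, which is not intuitionistically valid.
A Kripke countermodel: worlds s0, s1, s2; order generated by s0 \le s1, s0 \le s2; atoms true at each world — s0:{}; s1:{b}; s2:{}.
s0 \nVdash \neg b \lor \neg \neg b: neither disjunct is forced at s0.
s0 \nVdash \neg b since s1 is accessible from s0 and s1 \Vdash b.
So the root s0 does not force the formula.

No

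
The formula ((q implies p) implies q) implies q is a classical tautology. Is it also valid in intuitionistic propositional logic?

This is Peirce's law, which is not intuitionistically valid.
A Kripke countermodel: worlds s0, s1; order generated by s0 <= s1; atoms true at each world — s0:{}; s1:{q}.
s0 does not force ((q implies p) implies q) implies q: already at s0 itself, s0 forces (q implies p) implies q but s0 does not force q.
s0 lacks atom q, so s0 does not force q.
So the root s0 does not force the formula.

No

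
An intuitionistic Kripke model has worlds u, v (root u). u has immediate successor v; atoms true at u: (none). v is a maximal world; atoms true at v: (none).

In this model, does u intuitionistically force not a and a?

u does not force not a and a since u fails a.

No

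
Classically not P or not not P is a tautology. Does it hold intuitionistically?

This is the weak law of excluded middle, which is not intuitionistically valid.
A Kripke countermodel: worlds u0, u1, u2; order generated by u0 <= u1, u0 <= u2; atoms true at each world — u0:{}; u1:{P}; u2:{}.
u0 does not force not P or not not P: neither disjunct is forced at u0.
u0 does not force not P since u1 is accessible from u0 and u1 forces P.
So the root u0 does not force the formula.

No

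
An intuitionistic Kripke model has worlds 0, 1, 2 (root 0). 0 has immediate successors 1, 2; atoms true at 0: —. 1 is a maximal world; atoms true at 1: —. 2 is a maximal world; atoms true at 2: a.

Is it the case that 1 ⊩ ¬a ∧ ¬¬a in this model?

No

1 ⊮ ¬a ∧ ¬¬a since 1 fails ¬¬a.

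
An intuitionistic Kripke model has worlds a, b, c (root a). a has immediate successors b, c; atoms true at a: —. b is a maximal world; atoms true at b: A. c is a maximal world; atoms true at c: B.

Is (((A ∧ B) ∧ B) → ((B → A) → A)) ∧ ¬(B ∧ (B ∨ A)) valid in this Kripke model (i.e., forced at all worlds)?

Not every world: a ⊮ (((A ∧ B) ∧ B) → ((B → A) → A)) ∧ ¬(B ∧ (B ∨ A)).
a ⊮ (((A ∧ B) ∧ B) → ((B → A) → A)) ∧ ¬(B ∧ (B ∨ A)) since a fails ¬(B ∧ (B ∨ A)).

No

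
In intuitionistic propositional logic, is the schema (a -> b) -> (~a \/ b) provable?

No

This is the material-implication-as-disjunction principle, which is not intuitionistically valid.
A Kripke countermodel: worlds s0, s1; order generated by s0 <= s1; atoms true at each world — s0:{}; s1:{a,b}.
s0 ||-/- (a -> b) -> (~a \/ b): already at s0 itself, s0 ||- a -> b but s0 ||-/- ~a \/ b.
s0 ||-/- ~a \/ b: neither disjunct is forced at s0.
s0 ||-/- ~a since s1 is accessible from s0 and s1 ||- a.
So the root s0 does not force the formula.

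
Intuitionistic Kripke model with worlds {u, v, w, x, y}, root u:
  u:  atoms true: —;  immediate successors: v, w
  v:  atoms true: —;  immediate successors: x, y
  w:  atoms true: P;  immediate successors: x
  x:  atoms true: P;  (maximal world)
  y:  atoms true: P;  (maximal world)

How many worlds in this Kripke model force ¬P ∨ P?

u: does not force it — u ⊮ ¬P ∨ P: neither disjunct is forced at u.
v: does not force it — v ⊮ ¬P ∨ P: neither disjunct is forced at v.
w: forces it.
x: forces it.
y: forces it.
Worlds forcing the formula: {w, x, y}.

3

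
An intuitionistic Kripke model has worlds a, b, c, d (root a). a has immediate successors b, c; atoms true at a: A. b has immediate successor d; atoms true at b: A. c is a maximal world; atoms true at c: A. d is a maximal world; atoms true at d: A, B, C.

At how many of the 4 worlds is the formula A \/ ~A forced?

a: forces it.
b: forces it.
c: forces it.
d: forces it.
Worlds forcing the formula: {a, b, c, d}.

4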